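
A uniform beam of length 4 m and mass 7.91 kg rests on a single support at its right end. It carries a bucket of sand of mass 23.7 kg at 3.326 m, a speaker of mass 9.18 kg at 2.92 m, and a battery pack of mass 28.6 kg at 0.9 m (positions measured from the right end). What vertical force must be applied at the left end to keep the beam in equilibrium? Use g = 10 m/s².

F ≈ 368 N

Take moments about the right end.
Beam weight: 7.91 × 10 = 79.1 N down at 2 m → arm 2 m, τ = 79.1 × 2 = 158.2 N·m counterclockwise.
Bucket of sand: 23.7 × 10 = 237 N down at 3.326 m → arm 3.326 m, τ = 237 × 3.326 = 788.3 N·m counterclockwise.
Speaker: 9.18 × 10 = 91.8 N down at 2.92 m → arm 2.92 m, τ = 91.8 × 2.92 = 268.1 N·m counterclockwise.
Battery pack: 28.6 × 10 = 286 N down at 0.9 m → arm 0.9 m, τ = 286 × 0.9 = 257.4 N·m counterclockwise.
Net moment of the loads = 1472 N·m counterclockwise.
The upward force F acts at the left end, arm 4 m, giving F × 4 clockwise.
For rotational equilibrium, F × 4 = 1472, so F = 1472 / 4 = 368 N.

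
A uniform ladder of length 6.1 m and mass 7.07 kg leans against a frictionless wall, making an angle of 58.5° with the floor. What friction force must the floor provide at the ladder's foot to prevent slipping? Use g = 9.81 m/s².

f ≈ 21.3 N

Choose the foot of the ladder as the axis so the floor normal and friction both act there and drop out.
Ladder weight 7.07×9.81 = 69.36 N acts at 3.05 m along the ladder; its horizontal arm is 3.05·cos58.5° = 1.594 m → τ = 110.6 N·m clockwise.
Wall normal N acts horizontally at the top; its moment arm is the height L sinθ = 6.1·sin58.5° = 5.201 m, counterclockwise.
Setting net torque to zero: N × 5.201 = 110.6 → N = 21.3 N.
ΣFx = 0: friction at the foot balances the wall's push, so f = N_wall = 21.3 N.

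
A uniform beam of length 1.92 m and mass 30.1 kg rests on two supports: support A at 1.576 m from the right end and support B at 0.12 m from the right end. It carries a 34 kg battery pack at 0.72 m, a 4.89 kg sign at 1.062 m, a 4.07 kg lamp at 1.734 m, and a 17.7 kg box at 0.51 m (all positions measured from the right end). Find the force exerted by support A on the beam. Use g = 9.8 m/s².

R_A ≈ 429 N

Choose support B as the axis so its reaction then has zero moment arm.
Beam weight: 30.1 × 9.8 = 295 N down at 0.96 m → arm 0.84 m, τ = 295 × 0.84 = 247.8 N·m counterclockwise.
Battery pack: 34 × 9.8 = 333.2 N down at 0.72 m → arm 0.6 m, τ = 333.2 × 0.6 = 199.9 N·m counterclockwise.
Sign: 4.89 × 9.8 = 47.92 N down at 1.062 m → arm 0.942 m, τ = 47.92 × 0.942 = 45.14 N·m counterclockwise.
Lamp: 4.07 × 9.8 = 39.89 N down at 1.734 m → arm 1.614 m, τ = 39.89 × 1.614 = 64.38 N·m counterclockwise.
Box: 17.7 × 9.8 = 173.5 N down at 0.51 m → arm 0.39 m, τ = 173.5 × 0.39 = 67.67 N·m counterclockwise.
Net load moment about support B = 624.9 N·m counterclockwise.
Reaction R at support A is upward at 1.576 m, arm 1.456 m → moment R × 1.456 clockwise.
Στ = 0 ⇒ R × 1.456 = 624.9 ⇒ R = 429 N.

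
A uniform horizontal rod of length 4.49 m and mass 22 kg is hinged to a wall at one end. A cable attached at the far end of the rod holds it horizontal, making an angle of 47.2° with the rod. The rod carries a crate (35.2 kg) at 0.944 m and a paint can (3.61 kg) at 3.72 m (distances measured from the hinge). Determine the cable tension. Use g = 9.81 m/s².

Choose the hinge as the axis so the unknown hinge reaction has zero arm there.
Beam weight: 22 × 9.81 = 215.8 N down at 2.245 m → arm 2.245 m, τ = 215.8 × 2.245 = 484.5 N·m clockwise.
Crate: 35.2 × 9.81 = 345.3 N down at 0.944 m → arm 0.944 m, τ = 345.3 × 0.944 = 326 N·m clockwise.
Paint can: 3.61 × 9.81 = 35.41 N down at 3.72 m → arm 3.72 m, τ = 35.41 × 3.72 = 131.7 N·m clockwise.
Total clockwise load moment = 942.2 N·m.
The cable tension T acts at 4.49 m; only its component perpendicular to the rod, T sinθ, produces torque. sin 47.2° = 0.7337.
Balancing moments: T × 4.49 × 0.7337 = 942.2, giving T = 942.2 / 3.294 = 286 N.

T ≈ 286 N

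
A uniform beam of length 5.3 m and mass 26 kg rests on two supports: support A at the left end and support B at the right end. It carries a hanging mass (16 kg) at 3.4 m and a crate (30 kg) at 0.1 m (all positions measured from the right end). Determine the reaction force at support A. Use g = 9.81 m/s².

Taking torques about support B:
Beam weight: 26 × 9.81 = 255.1 N down at 2.65 m → arm 2.65 m, τ = 255.1 × 2.65 = 676 N·m counterclockwise.
Hanging mass: 16 × 9.81 = 157 N down at 3.4 m → arm 3.4 m, τ = 157 × 3.4 = 533.8 N·m counterclockwise.
Crate: 30 × 9.81 = 294.3 N down at 0.1 m → arm 0.1 m, τ = 294.3 × 0.1 = 29.43 N·m counterclockwise.
Net load moment about support B = 1239 N·m counterclockwise.
Reaction R at support A is upward at 5.3 m, arm 5.3 m → moment R × 5.3 clockwise.
For rotational equilibrium, R × 5.3 = 1239, so R = 234 N.

R_A ≈ 234 N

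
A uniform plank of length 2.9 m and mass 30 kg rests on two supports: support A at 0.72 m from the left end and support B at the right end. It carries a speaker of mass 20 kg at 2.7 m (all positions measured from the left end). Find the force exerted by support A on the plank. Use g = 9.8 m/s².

Sum moments about support B (its reaction then has zero moment arm).
Beam weight: 30 × 9.8 = 294 N down at 1.45 m → arm 1.45 m, τ = 294 × 1.45 = 426.3 N·m counterclockwise.
Speaker: 20 × 9.8 = 196 N down at 2.7 m → arm 0.2 m, τ = 196 × 0.2 = 39.2 N·m counterclockwise.
Net load moment about support B = 465.5 N·m counterclockwise.
Reaction R at support A is upward at 0.72 m, arm 2.18 m → moment R × 2.18 clockwise.
Στ = 0 ⇒ R × 2.18 = 465.5 ⇒ R = 214 N.

R_A ≈ 214 N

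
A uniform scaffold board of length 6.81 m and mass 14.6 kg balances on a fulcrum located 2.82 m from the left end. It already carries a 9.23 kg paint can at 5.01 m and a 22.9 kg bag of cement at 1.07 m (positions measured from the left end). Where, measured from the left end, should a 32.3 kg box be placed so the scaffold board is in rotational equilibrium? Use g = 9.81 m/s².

Choose the fulcrum (at 2.82 m from the left end) as the axis so the support reaction has zero arm there.
Beam weight: 14.6 × 9.81 = 143.2 N down at 3.405 m → arm 0.585 m, τ = 143.2 × 0.585 = 83.77 N·m clockwise.
Paint can: 9.23 × 9.81 = 90.55 N down at 5.01 m → arm 2.19 m, τ = 90.55 × 2.19 = 198.3 N·m clockwise.
Bag of cement: 22.9 × 9.81 = 224.6 N down at 1.07 m → arm 1.75 m, τ = 224.6 × 1.75 = 393.1 N·m counterclockwise.
Net moment of existing loads = 111 N·m counterclockwise.
The box weighs 32.3 × 9.81 = 316.9 N and must supply an equal clockwise moment, so its lever arm about the fulcrum is 111 / 316.9 = 0.35 m.
That puts it at 2.82 + 0.35 = 3.17 m from the left end.

x ≈ 3.17 m from the left end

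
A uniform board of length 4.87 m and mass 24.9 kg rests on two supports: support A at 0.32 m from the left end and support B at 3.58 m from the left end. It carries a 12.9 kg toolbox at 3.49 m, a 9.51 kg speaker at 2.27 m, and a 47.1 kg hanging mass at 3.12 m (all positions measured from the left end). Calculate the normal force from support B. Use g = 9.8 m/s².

R_B ≈ 733 N

Sum moments about support A (its reaction then has zero moment arm).
Beam weight: 24.9 × 9.8 = 244 N down at 2.435 m → arm 2.115 m, τ = 244 × 2.115 = 516.1 N·m clockwise.
Toolbox: 12.9 × 9.8 = 126.4 N down at 3.49 m → arm 3.17 m, τ = 126.4 × 3.17 = 400.7 N·m clockwise.
Speaker: 9.51 × 9.8 = 93.2 N down at 2.27 m → arm 1.95 m, τ = 93.2 × 1.95 = 181.7 N·m clockwise.
Hanging mass: 47.1 × 9.8 = 461.6 N down at 3.12 m → arm 2.8 m, τ = 461.6 × 2.8 = 1292 N·m clockwise.
Net load moment about support A = 2390 N·m clockwise.
Reaction R at support B is upward at 3.58 m, arm 3.26 m → moment R × 3.26 counterclockwise.
Στ = 0 ⇒ R × 3.26 = 2390 ⇒ R = 733 N.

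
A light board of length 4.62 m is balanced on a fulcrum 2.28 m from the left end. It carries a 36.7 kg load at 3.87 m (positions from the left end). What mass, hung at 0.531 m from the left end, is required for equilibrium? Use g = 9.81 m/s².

m ≈ 33.4 kg

Sum moments about the fulcrum (at 2.28 m from the left end) (the support reaction has zero arm there).
Load: 36.7 × 9.81 = 360 N down at 3.87 m → arm 1.59 m, τ = 360 × 1.59 = 572.4 N·m clockwise.
Net moment of known loads = 572.4 N·m clockwise.
An unknown mass m at 0.531 m has arm 1.749 m; its moment is m·g·1.749 counterclockwise.
For rotational equilibrium, m × 9.81 × 1.749 = 572.4, so m = 572.4 / (9.81 × 1.749) = 33.4 kg.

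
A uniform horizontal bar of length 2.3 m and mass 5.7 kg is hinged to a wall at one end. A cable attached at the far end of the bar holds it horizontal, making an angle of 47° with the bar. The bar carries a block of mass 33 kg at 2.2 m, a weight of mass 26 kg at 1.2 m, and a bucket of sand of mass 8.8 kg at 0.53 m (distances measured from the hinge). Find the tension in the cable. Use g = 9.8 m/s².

T ≈ 670 N

Take moments about the hinge.
Beam weight: 5.7 × 9.8 = 55.86 N down at 1.15 m → arm 1.15 m, τ = 55.86 × 1.15 = 64.24 N·m clockwise.
Block: 33 × 9.8 = 323.4 N down at 2.2 m → arm 2.2 m, τ = 323.4 × 2.2 = 711.5 N·m clockwise.
Weight: 26 × 9.8 = 254.8 N down at 1.2 m → arm 1.2 m, τ = 254.8 × 1.2 = 305.8 N·m clockwise.
Bucket of sand: 8.8 × 9.8 = 86.24 N down at 0.53 m → arm 0.53 m, τ = 86.24 × 0.53 = 45.71 N·m clockwise.
Total clockwise load moment = 1127 N·m.
The cable tension T acts at 2.3 m; only its component perpendicular to the bar, T sinθ, produces torque. sin 47° = 0.7314.
Setting net torque to zero: T × 2.3 × 0.7314 = 1127 → T = 1127 / 1.682 = 670 N.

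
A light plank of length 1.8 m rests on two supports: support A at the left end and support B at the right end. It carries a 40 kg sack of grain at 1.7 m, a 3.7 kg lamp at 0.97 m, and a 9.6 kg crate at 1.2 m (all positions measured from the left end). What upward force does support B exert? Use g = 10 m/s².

R_B ≈ 462 N

Choose support A as the axis so its reaction then has zero moment arm.
Sack of grain: 40 × 10 = 400 N down at 1.7 m → arm 1.7 m, τ = 400 × 1.7 = 680 N·m clockwise.
Lamp: 3.7 × 10 = 37 N down at 0.97 m → arm 0.97 m, τ = 37 × 0.97 = 35.89 N·m clockwise.
Crate: 9.6 × 10 = 96 N down at 1.2 m → arm 1.2 m, τ = 96 × 1.2 = 115.2 N·m clockwise.
Net load moment about support A = 831.1 N·m clockwise.
Reaction R at support B is upward at 1.8 m, arm 1.8 m → moment R × 1.8 counterclockwise.
Balancing moments: R × 1.8 = 831.1, giving R = 462 N.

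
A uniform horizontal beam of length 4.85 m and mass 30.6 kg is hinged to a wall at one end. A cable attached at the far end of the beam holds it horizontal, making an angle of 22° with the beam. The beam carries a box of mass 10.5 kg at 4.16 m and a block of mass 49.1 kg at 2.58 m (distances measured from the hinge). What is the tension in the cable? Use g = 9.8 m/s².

Take moments about the hinge.
Beam weight: 30.6 × 9.8 = 299.9 N down at 2.425 m → arm 2.425 m, τ = 299.9 × 2.425 = 727.3 N·m clockwise.
Box: 10.5 × 9.8 = 102.9 N down at 4.16 m → arm 4.16 m, τ = 102.9 × 4.16 = 428.1 N·m clockwise.
Block: 49.1 × 9.8 = 481.2 N down at 2.58 m → arm 2.58 m, τ = 481.2 × 2.58 = 1241 N·m clockwise.
Total clockwise load moment = 2396 N·m.
The cable tension T acts at 4.85 m; only its component perpendicular to the beam, T sinθ, produces torque. sin 22° = 0.3746.
For rotational equilibrium, T × 4.85 × 0.3746 = 2396, so T = 2396 / 1.817 = 1320 N.

T ≈ 1320 N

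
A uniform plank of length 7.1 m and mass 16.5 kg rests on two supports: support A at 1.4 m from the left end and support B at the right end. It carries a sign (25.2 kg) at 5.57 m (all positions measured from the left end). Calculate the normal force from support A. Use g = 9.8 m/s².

R_A ≈ 167 N

Sum moments about support B (its reaction then has zero moment arm).
Beam weight: 16.5 × 9.8 = 161.7 N down at 3.55 m → arm 3.55 m, τ = 161.7 × 3.55 = 574 N·m counterclockwise.
Sign: 25.2 × 9.8 = 247 N down at 5.57 m → arm 1.53 m, τ = 247 × 1.53 = 377.9 N·m counterclockwise.
Net load moment about support B = 951.9 N·m counterclockwise.
Reaction R at support A is upward at 1.4 m, arm 5.7 m → moment R × 5.7 clockwise.
Στ = 0 ⇒ R × 5.7 = 951.9 ⇒ R = 167 N.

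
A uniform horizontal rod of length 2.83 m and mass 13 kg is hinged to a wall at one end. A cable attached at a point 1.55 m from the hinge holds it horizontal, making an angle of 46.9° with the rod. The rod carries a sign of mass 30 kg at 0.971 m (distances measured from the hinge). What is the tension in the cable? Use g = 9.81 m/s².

T ≈ 412 N

Taking torques about the hinge:
Beam weight: 13 × 9.81 = 127.5 N down at 1.415 m → arm 1.415 m, τ = 127.5 × 1.415 = 180.4 N·m clockwise.
Sign: 30 × 9.81 = 294.3 N down at 0.971 m → arm 0.971 m, τ = 294.3 × 0.971 = 285.8 N·m clockwise.
Total clockwise load moment = 466.2 N·m.
The cable tension T acts at 1.55 m; only its component perpendicular to the rod, T sinθ, produces torque. sin 46.9° = 0.7302.
Στ = 0 ⇒ T × 1.55 × 0.7302 = 466.2 ⇒ T = 466.2 / 1.132 = 412 N.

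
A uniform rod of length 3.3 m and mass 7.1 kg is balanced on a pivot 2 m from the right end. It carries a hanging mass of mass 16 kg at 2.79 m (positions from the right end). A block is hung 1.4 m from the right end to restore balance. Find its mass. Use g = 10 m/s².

About the pivot (at 2 m from the right end):
Beam weight: 7.1 × 10 = 71 N down at 1.65 m → arm 0.35 m, τ = 71 × 0.35 = 24.85 N·m clockwise.
Hanging mass: 16 × 10 = 160 N down at 2.79 m → arm 0.79 m, τ = 160 × 0.79 = 126.4 N·m counterclockwise.
Net moment of known loads = 101.6 N·m counterclockwise.
An unknown mass m at 1.4 m has arm 0.6 m; its moment is m·g·0.6 clockwise.
Setting net torque to zero: m × 10 × 0.6 = 101.6 → m = 101.6 / (10 × 0.6) = 16.9 kg.

m ≈ 16.9 kg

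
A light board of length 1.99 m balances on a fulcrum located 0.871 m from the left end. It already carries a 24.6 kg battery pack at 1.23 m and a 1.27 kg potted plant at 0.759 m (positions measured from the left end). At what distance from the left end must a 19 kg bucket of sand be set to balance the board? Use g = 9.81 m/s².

x ≈ 0.414 m from the left end

About the fulcrum (at 0.871 m from the left end):
Battery pack: 24.6 × 9.81 = 241.3 N down at 1.23 m → arm 0.359 m, τ = 241.3 × 0.359 = 86.63 N·m clockwise.
Potted plant: 1.27 × 9.81 = 12.46 N down at 0.759 m → arm 0.112 m, τ = 12.46 × 0.112 = 1.396 N·m counterclockwise.
Net moment of existing loads = 85.23 N·m clockwise.
The bucket of sand weighs 19 × 9.81 = 186.4 N and must supply an equal counterclockwise moment, so its lever arm about the fulcrum is 85.23 / 186.4 = 0.457 m.
That puts it at 0.871 − 0.457 = 0.414 m from the left end.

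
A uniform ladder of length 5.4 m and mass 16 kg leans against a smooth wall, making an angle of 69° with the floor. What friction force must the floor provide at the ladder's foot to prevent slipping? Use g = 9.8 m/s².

f ≈ 30.1 N

Taking torques about the foot of the ladder:
Ladder weight 16×9.8 = 156.8 N acts at 2.7 m along the ladder; its horizontal arm is 2.7·cos69° = 0.9676 m → τ = 151.7 N·m clockwise.
Wall normal N acts horizontally at the top; its moment arm is the height L sinθ = 5.4·sin69° = 5.041 m, counterclockwise.
Balancing moments: N × 5.041 = 151.7, giving N = 30.1 N.
ΣFx = 0: friction at the foot balances the wall's push, so f = N_wall = 30.1 N.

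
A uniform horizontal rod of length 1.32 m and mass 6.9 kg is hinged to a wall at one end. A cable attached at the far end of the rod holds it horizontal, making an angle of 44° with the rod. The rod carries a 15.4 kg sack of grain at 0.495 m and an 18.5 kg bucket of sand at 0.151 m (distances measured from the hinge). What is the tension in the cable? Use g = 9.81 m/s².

T ≈ 160 N

Take moments about the hinge.
Beam weight: 6.9 × 9.81 = 67.69 N down at 0.66 m → arm 0.66 m, τ = 67.69 × 0.66 = 44.68 N·m clockwise.
Sack of grain: 15.4 × 9.81 = 151.1 N down at 0.495 m → arm 0.495 m, τ = 151.1 × 0.495 = 74.79 N·m clockwise.
Bucket of sand: 18.5 × 9.81 = 181.5 N down at 0.151 m → arm 0.151 m, τ = 181.5 × 0.151 = 27.41 N·m clockwise.
Total clockwise load moment = 146.9 N·m.
The cable tension T acts at 1.32 m; only its component perpendicular to the rod, T sinθ, produces torque. sin 44° = 0.6947.
Balancing moments: T × 1.32 × 0.6947 = 146.9, giving T = 146.9 / 0.917 = 160 N.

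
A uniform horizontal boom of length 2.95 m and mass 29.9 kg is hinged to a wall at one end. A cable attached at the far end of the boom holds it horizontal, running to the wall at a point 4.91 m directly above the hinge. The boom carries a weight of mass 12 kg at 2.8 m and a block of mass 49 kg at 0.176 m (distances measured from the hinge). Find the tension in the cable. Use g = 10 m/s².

T ≈ 341 N

Take moments about the hinge.
Beam weight: 29.9 × 10 = 299 N down at 1.475 m → arm 1.475 m, τ = 299 × 1.475 = 441 N·m clockwise.
Weight: 12 × 10 = 120 N down at 2.8 m → arm 2.8 m, τ = 120 × 2.8 = 336 N·m clockwise.
Block: 49 × 10 = 490 N down at 0.176 m → arm 0.176 m, τ = 490 × 0.176 = 86.24 N·m clockwise.
Total clockwise load moment = 863.2 N·m.
The cable tension T acts at 2.95 m; only its component perpendicular to the boom, T sinθ, produces torque. sinθ = h/√(h²+d²) = 4.91/√(4.91²+2.95²) = 0.8572.
Balancing moments: T × 2.95 × 0.8572 = 863.2, giving T = 863.2 / 2.529 = 341 N.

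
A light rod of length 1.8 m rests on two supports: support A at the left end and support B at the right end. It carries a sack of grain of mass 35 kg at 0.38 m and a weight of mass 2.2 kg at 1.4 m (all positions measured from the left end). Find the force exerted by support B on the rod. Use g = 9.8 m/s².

Take moments about support A.
Sack of grain: 35 × 9.8 = 343 N down at 0.38 m → arm 0.38 m, τ = 343 × 0.38 = 130.3 N·m clockwise.
Weight: 2.2 × 9.8 = 21.56 N down at 1.4 m → arm 1.4 m, τ = 21.56 × 1.4 = 30.18 N·m clockwise.
Net load moment about support A = 160.5 N·m clockwise.
Reaction R at support B is upward at 1.8 m, arm 1.8 m → moment R × 1.8 counterclockwise.
Balancing moments: R × 1.8 = 160.5, giving R = 89.2 N.

R_B ≈ 89.2 N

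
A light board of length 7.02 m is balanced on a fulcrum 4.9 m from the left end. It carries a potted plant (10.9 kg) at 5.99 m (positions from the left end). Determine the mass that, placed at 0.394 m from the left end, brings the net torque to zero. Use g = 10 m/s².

m ≈ 2.64 kg

Taking torques about the fulcrum (at 4.9 m from the left end):
Potted plant: 10.9 × 10 = 109 N down at 5.99 m → arm 1.09 m, τ = 109 × 1.09 = 118.8 N·m clockwise.
Net moment of known loads = 118.8 N·m clockwise.
An unknown mass m at 0.394 m has arm 4.506 m; its moment is m·g·4.506 counterclockwise.
For rotational equilibrium, m × 10 × 4.506 = 118.8, so m = 118.8 / (10 × 4.506) = 2.64 kg.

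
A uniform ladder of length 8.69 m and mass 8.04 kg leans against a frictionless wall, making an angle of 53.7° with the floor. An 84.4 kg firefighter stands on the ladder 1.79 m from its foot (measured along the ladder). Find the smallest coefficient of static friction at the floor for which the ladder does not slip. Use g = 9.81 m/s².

Take moments about the foot of the ladder.
Ladder weight 8.04×9.81 = 78.87 N acts at 4.345 m along the ladder; its horizontal arm is 4.345·cos53.7° = 2.572 m → τ = 202.9 N·m clockwise.
Firefighter: 84.4×9.81 = 828 N at 1.79 m → arm 1.06 m → τ = 877.7 N·m clockwise.
Wall normal N acts horizontally at the top; its moment arm is the height L sinθ = 8.69·sin53.7° = 7.004 m, counterclockwise.
Setting net torque to zero: N × 7.004 = 1081 → N = 154.3 N.
ΣFx = 0 ⇒ f = N_wall = 154.3 N. ΣFy = 0 ⇒ N_floor = 906.9 N.
μ_min = f / N_floor = 154.3 / 906.9 = 0.17.

μ_min ≈ 0.17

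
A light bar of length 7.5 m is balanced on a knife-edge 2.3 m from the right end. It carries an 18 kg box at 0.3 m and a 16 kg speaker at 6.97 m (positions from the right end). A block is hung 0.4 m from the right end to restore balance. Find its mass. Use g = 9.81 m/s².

Sum moments about the knife-edge (at 2.3 m from the right end) (the support reaction has zero arm there).
Box: 18 × 9.81 = 176.6 N down at 0.3 m → arm 2 m, τ = 176.6 × 2 = 353.2 N·m clockwise.
Speaker: 16 × 9.81 = 157 N down at 6.97 m → arm 4.67 m, τ = 157 × 4.67 = 733.2 N·m counterclockwise.
Net moment of known loads = 380 N·m counterclockwise.
An unknown mass m at 0.4 m has arm 1.9 m; its moment is m·g·1.9 clockwise.
For rotational equilibrium, m × 9.81 × 1.9 = 380, so m = 380 / (9.81 × 1.9) = 20.4 kg.

m ≈ 20.4 kg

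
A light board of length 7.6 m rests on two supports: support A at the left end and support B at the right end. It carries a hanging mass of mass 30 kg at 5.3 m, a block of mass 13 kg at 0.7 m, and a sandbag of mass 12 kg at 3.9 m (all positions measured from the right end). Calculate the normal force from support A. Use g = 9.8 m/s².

R_A ≈ 277 N

Sum moments about support B (its reaction then has zero moment arm).
Hanging mass: 30 × 9.8 = 294 N down at 5.3 m → arm 5.3 m, τ = 294 × 5.3 = 1558 N·m counterclockwise.
Block: 13 × 9.8 = 127.4 N down at 0.7 m → arm 0.7 m, τ = 127.4 × 0.7 = 89.18 N·m counterclockwise.
Sandbag: 12 × 9.8 = 117.6 N down at 3.9 m → arm 3.9 m, τ = 117.6 × 3.9 = 458.6 N·m counterclockwise.
Net load moment about support B = 2106 N·m counterclockwise.
Reaction R at support A is upward at 7.6 m, arm 7.6 m → moment R × 7.6 clockwise.
Balancing moments: R × 7.6 = 2106, giving R = 277 N.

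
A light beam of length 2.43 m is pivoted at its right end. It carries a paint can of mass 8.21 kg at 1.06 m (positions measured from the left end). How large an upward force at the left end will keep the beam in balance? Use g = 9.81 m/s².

F ≈ 45.4 N

Taking torques about the right end:
Paint can: 8.21 × 9.81 = 80.54 N down at 1.06 m → arm 1.37 m, τ = 80.54 × 1.37 = 110.3 N·m counterclockwise.
Net moment of the loads = 110.3 N·m counterclockwise.
The upward force F acts at the left end, arm 2.43 m, giving F × 2.43 clockwise.
Setting net torque to zero: F × 2.43 = 110.3 → F = 110.3 / 2.43 = 45.4 N.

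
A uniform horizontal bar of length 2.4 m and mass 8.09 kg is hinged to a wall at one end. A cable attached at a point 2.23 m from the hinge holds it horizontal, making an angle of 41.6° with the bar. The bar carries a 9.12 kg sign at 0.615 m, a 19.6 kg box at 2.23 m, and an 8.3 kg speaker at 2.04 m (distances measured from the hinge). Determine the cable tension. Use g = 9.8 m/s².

T ≈ 503 N

Choose the hinge as the axis so the unknown hinge reaction has zero arm there.
Beam weight: 8.09 × 9.8 = 79.28 N down at 1.2 m → arm 1.2 m, τ = 79.28 × 1.2 = 95.14 N·m clockwise.
Sign: 9.12 × 9.8 = 89.38 N down at 0.615 m → arm 0.615 m, τ = 89.38 × 0.615 = 54.97 N·m clockwise.
Box: 19.6 × 9.8 = 192.1 N down at 2.23 m → arm 2.23 m, τ = 192.1 × 2.23 = 428.4 N·m clockwise.
Speaker: 8.3 × 9.8 = 81.34 N down at 2.04 m → arm 2.04 m, τ = 81.34 × 2.04 = 165.9 N·m clockwise.
Total clockwise load moment = 744.4 N·m.
The cable tension T acts at 2.23 m; only its component perpendicular to the bar, T sinθ, produces torque. sin 41.6° = 0.6639.
Στ = 0 ⇒ T × 2.23 × 0.6639 = 744.4 ⇒ T = 744.4 / 1.48 = 503 N.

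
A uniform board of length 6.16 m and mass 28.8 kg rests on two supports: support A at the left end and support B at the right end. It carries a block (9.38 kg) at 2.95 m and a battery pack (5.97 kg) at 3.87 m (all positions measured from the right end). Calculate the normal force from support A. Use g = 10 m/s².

Take moments about support B.
Beam weight: 28.8 × 10 = 288 N down at 3.08 m → arm 3.08 m, τ = 288 × 3.08 = 887 N·m counterclockwise.
Block: 9.38 × 10 = 93.8 N down at 2.95 m → arm 2.95 m, τ = 93.8 × 2.95 = 276.7 N·m counterclockwise.
Battery pack: 5.97 × 10 = 59.7 N down at 3.87 m → arm 3.87 m, τ = 59.7 × 3.87 = 231 N·m counterclockwise.
Net load moment about support B = 1395 N·m counterclockwise.
Reaction R at support A is upward at 6.16 m, arm 6.16 m → moment R × 6.16 clockwise.
For rotational equilibrium, R × 6.16 = 1395, so R = 226 N.

R_A ≈ 226 N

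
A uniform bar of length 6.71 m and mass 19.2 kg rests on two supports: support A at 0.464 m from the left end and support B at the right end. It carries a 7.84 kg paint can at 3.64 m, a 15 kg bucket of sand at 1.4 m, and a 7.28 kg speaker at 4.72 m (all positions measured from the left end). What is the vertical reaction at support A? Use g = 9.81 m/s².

Taking torques about support B:
Beam weight: 19.2 × 9.81 = 188.4 N down at 3.355 m → arm 3.355 m, τ = 188.4 × 3.355 = 632.1 N·m counterclockwise.
Paint can: 7.84 × 9.81 = 76.91 N down at 3.64 m → arm 3.07 m, τ = 76.91 × 3.07 = 236.1 N·m counterclockwise.
Bucket of sand: 15 × 9.81 = 147.2 N down at 1.4 m → arm 5.31 m, τ = 147.2 × 5.31 = 781.6 N·m counterclockwise.
Speaker: 7.28 × 9.81 = 71.42 N down at 4.72 m → arm 1.99 m, τ = 71.42 × 1.99 = 142.1 N·m counterclockwise.
Net load moment about support B = 1792 N·m counterclockwise.
Reaction R at support A is upward at 0.464 m, arm 6.246 m → moment R × 6.246 clockwise.
Στ = 0 ⇒ R × 6.246 = 1792 ⇒ R = 287 N.

R_A ≈ 287 N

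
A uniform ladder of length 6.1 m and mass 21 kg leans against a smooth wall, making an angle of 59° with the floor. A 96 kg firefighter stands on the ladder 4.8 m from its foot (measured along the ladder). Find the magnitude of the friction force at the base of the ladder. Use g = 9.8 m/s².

f ≈ 507 N

About the foot of the ladder:
Ladder weight 21×9.8 = 205.8 N acts at 3.05 m along the ladder; its horizontal arm is 3.05·cos59° = 1.571 m → τ = 323.3 N·m clockwise.
Firefighter: 96×9.8 = 940.8 N at 4.8 m → arm 2.472 m → τ = 2326 N·m clockwise.
Wall normal N acts horizontally at the top; its moment arm is the height L sinθ = 6.1·sin59° = 5.229 m, counterclockwise.
For rotational equilibrium, N × 5.229 = 2649, so N = 507 N.
ΣFx = 0: friction at the foot balances the wall's push, so f = N_wall = 507 N.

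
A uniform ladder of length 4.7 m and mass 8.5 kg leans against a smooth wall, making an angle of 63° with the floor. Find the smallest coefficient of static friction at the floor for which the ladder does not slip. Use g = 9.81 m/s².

μ_min ≈ 0.255

Sum moments about the foot of the ladder (the floor normal and friction both act there and drop out).
Ladder weight 8.5×9.81 = 83.39 N acts at 2.35 m along the ladder; its horizontal arm is 2.35·cos63° = 1.067 m → τ = 88.98 N·m clockwise.
Wall normal N acts horizontally at the top; its moment arm is the height L sinθ = 4.7·sin63° = 4.188 m, counterclockwise.
Balancing moments: N × 4.188 = 88.98, giving N = 21.25 N.
ΣFx = 0 ⇒ f = N_wall = 21.25 N. ΣFy = 0 ⇒ N_floor = 83.39 N.
μ_min = f / N_floor = 21.25 / 83.39 = 0.255.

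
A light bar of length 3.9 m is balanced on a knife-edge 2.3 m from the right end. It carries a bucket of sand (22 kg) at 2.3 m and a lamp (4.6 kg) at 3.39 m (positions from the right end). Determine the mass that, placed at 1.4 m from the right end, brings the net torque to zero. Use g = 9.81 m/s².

Take moments about the knife-edge (at 2.3 m from the right end).
Bucket of sand: acts at the knife-edge, moment arm 0 → no torque.
Lamp: 4.6 × 9.81 = 45.13 N down at 3.39 m → arm 1.09 m, τ = 45.13 × 1.09 = 49.19 N·m counterclockwise.
Net moment of known loads = 49.19 N·m counterclockwise.
An unknown mass m at 1.4 m has arm 0.9 m; its moment is m·g·0.9 clockwise.
For rotational equilibrium, m × 9.81 × 0.9 = 49.19, so m = 49.19 / (9.81 × 0.9) = 5.57 kg.

m ≈ 5.57 kg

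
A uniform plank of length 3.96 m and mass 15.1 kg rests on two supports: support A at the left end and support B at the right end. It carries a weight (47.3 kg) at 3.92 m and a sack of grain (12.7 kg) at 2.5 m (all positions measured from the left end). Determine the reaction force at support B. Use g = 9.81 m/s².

About support A:
Beam weight: 15.1 × 9.81 = 148.1 N down at 1.98 m → arm 1.98 m, τ = 148.1 × 1.98 = 293.2 N·m clockwise.
Weight: 47.3 × 9.81 = 464 N down at 3.92 m → arm 3.92 m, τ = 464 × 3.92 = 1819 N·m clockwise.
Sack of grain: 12.7 × 9.81 = 124.6 N down at 2.5 m → arm 2.5 m, τ = 124.6 × 2.5 = 311.5 N·m clockwise.
Net load moment about support A = 2424 N·m clockwise.
Reaction R at support B is upward at 3.96 m, arm 3.96 m → moment R × 3.96 counterclockwise.
Στ = 0 ⇒ R × 3.96 = 2424 ⇒ R = 612 N.

R_B ≈ 612 N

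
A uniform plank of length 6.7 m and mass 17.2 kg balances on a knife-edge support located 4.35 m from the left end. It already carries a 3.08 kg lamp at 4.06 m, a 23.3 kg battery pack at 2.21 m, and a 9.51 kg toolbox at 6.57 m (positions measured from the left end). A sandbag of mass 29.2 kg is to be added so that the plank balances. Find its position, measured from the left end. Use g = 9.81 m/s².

x ≈ 5.95 m from the left end

Take moments about the knife-edge support (at 4.35 m from the left end).
Beam weight: 17.2 × 9.81 = 168.7 N down at 3.35 m → arm 1 m, τ = 168.7 × 1 = 168.7 N·m counterclockwise.
Lamp: 3.08 × 9.81 = 30.21 N down at 4.06 m → arm 0.29 m, τ = 30.21 × 0.29 = 8.761 N·m counterclockwise.
Battery pack: 23.3 × 9.81 = 228.6 N down at 2.21 m → arm 2.14 m, τ = 228.6 × 2.14 = 489.2 N·m counterclockwise.
Toolbox: 9.51 × 9.81 = 93.29 N down at 6.57 m → arm 2.22 m, τ = 93.29 × 2.22 = 207.1 N·m clockwise.
Net moment of existing loads = 459.6 N·m counterclockwise.
The sandbag weighs 29.2 × 9.81 = 286.5 N and must supply an equal clockwise moment, so its lever arm about the knife-edge support is 459.6 / 286.5 = 1.6 m.
That puts it at 4.35 + 1.6 = 5.95 m from the left end.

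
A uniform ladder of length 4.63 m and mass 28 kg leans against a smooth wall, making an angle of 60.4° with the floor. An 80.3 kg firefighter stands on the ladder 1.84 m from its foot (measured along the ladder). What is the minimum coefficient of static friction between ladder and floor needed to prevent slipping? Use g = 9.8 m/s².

μ_min ≈ 0.241

Taking torques about the foot of the ladder:
Ladder weight 28×9.8 = 274.4 N acts at 2.315 m along the ladder; its horizontal arm is 2.315·cos60.4° = 1.143 m → τ = 313.6 N·m clockwise.
Firefighter: 80.3×9.8 = 786.9 N at 1.84 m → arm 0.9089 m → τ = 715.2 N·m clockwise.
Wall normal N acts horizontally at the top; its moment arm is the height L sinθ = 4.63·sin60.4° = 4.026 m, counterclockwise.
Balancing moments: N × 4.026 = 1029, giving N = 255.6 N.
ΣFx = 0 ⇒ f = N_wall = 255.6 N. ΣFy = 0 ⇒ N_floor = 1061 N.
μ_min = f / N_floor = 255.6 / 1061 = 0.241.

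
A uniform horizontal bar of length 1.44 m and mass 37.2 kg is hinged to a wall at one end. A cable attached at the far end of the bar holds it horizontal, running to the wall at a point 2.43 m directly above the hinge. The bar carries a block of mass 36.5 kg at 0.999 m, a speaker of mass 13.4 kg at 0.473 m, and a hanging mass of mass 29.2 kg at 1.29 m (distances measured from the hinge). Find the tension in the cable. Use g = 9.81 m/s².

About the hinge:
Beam weight: 37.2 × 9.81 = 364.9 N down at 0.72 m → arm 0.72 m, τ = 364.9 × 0.72 = 262.7 N·m clockwise.
Block: 36.5 × 9.81 = 358.1 N down at 0.999 m → arm 0.999 m, τ = 358.1 × 0.999 = 357.7 N·m clockwise.
Speaker: 13.4 × 9.81 = 131.5 N down at 0.473 m → arm 0.473 m, τ = 131.5 × 0.473 = 62.2 N·m clockwise.
Hanging mass: 29.2 × 9.81 = 286.5 N down at 1.29 m → arm 1.29 m, τ = 286.5 × 1.29 = 369.6 N·m clockwise.
Total clockwise load moment = 1052 N·m.
The cable tension T acts at 1.44 m; only its component perpendicular to the bar, T sinθ, produces torque. sinθ = h/√(h²+d²) = 2.43/√(2.43²+1.44²) = 0.8603.
For rotational equilibrium, T × 1.44 × 0.8603 = 1052, so T = 1052 / 1.239 = 849 N.

T ≈ 849 N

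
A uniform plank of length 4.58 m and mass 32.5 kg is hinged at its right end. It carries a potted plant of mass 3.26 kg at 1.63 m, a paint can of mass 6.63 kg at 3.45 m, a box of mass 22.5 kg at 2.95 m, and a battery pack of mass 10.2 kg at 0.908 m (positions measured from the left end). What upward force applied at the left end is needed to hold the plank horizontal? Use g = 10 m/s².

Choose the right end as the axis so the unknown pivot reaction has zero arm there.
Beam weight: 32.5 × 10 = 325 N down at 2.29 m → arm 2.29 m, τ = 325 × 2.29 = 744.2 N·m counterclockwise.
Potted plant: 3.26 × 10 = 32.6 N down at 1.63 m → arm 2.95 m, τ = 32.6 × 2.95 = 96.17 N·m counterclockwise.
Paint can: 6.63 × 10 = 66.3 N down at 3.45 m → arm 1.13 m, τ = 66.3 × 1.13 = 74.92 N·m counterclockwise.
Box: 22.5 × 10 = 225 N down at 2.95 m → arm 1.63 m, τ = 225 × 1.63 = 366.8 N·m counterclockwise.
Battery pack: 10.2 × 10 = 102 N down at 0.908 m → arm 3.672 m, τ = 102 × 3.672 = 374.5 N·m counterclockwise.
Net moment of the loads = 1657 N·m counterclockwise.
The upward force F acts at the left end, arm 4.58 m, giving F × 4.58 clockwise.
For rotational equilibrium, F × 4.58 = 1657, so F = 1657 / 4.58 = 362 N.

F ≈ 362 N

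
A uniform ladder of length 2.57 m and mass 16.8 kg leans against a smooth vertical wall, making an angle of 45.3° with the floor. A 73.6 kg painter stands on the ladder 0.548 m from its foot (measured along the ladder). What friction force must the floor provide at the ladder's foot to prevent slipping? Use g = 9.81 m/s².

f ≈ 234 N

Taking torques about the foot of the ladder:
Ladder weight 16.8×9.81 = 164.8 N acts at 1.285 m along the ladder; its horizontal arm is 1.285·cos45.3° = 0.9039 m → τ = 149 N·m clockwise.
Painter: 73.6×9.81 = 722 N at 0.548 m → arm 0.3855 m → τ = 278.3 N·m clockwise.
Wall normal N acts horizontally at the top; its moment arm is the height L sinθ = 2.57·sin45.3° = 1.827 m, counterclockwise.
Setting net torque to zero: N × 1.827 = 427.3 → N = 234 N.
ΣFx = 0: friction at the foot balances the wall's push, so f = N_wall = 234 N.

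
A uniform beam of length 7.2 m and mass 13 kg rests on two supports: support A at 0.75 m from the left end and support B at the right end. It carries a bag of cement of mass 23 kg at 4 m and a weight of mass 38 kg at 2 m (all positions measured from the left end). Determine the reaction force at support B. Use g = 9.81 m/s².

Take moments about support A.
Beam weight: 13 × 9.81 = 127.5 N down at 3.6 m → arm 2.85 m, τ = 127.5 × 2.85 = 363.4 N·m clockwise.
Bag of cement: 23 × 9.81 = 225.6 N down at 4 m → arm 3.25 m, τ = 225.6 × 3.25 = 733.2 N·m clockwise.
Weight: 38 × 9.81 = 372.8 N down at 2 m → arm 1.25 m, τ = 372.8 × 1.25 = 466 N·m clockwise.
Net load moment about support A = 1563 N·m clockwise.
Reaction R at support B is upward at 7.2 m, arm 6.45 m → moment R × 6.45 counterclockwise.
Στ = 0 ⇒ R × 6.45 = 1563 ⇒ R = 242 N.

R_B ≈ 242 N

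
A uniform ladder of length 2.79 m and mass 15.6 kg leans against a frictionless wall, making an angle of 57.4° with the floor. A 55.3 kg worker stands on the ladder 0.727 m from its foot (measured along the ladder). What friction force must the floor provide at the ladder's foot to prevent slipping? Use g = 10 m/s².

f ≈ 142 N

Taking torques about the foot of the ladder:
Ladder weight 15.6×10 = 156 N acts at 1.395 m along the ladder; its horizontal arm is 1.395·cos57.4° = 0.7516 m → τ = 117.2 N·m clockwise.
Worker: 55.3×10 = 553 N at 0.727 m → arm 0.3917 m → τ = 216.6 N·m clockwise.
Wall normal N acts horizontally at the top; its moment arm is the height L sinθ = 2.79·sin57.4° = 2.35 m, counterclockwise.
Setting net torque to zero: N × 2.35 = 333.8 → N = 142 N.
ΣFx = 0: friction at the foot balances the wall's push, so f = N_wall = 142 N.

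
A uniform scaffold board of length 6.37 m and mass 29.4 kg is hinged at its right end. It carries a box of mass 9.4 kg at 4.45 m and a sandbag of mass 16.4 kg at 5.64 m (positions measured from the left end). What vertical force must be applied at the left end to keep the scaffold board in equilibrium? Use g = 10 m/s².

Taking torques about the right end:
Beam weight: 29.4 × 10 = 294 N down at 3.185 m → arm 3.185 m, τ = 294 × 3.185 = 936.4 N·m counterclockwise.
Box: 9.4 × 10 = 94 N down at 4.45 m → arm 1.92 m, τ = 94 × 1.92 = 180.5 N·m counterclockwise.
Sandbag: 16.4 × 10 = 164 N down at 5.64 m → arm 0.73 m, τ = 164 × 0.73 = 119.7 N·m counterclockwise.
Net moment of the loads = 1237 N·m counterclockwise.
The upward force F acts at the left end, arm 6.37 m, giving F × 6.37 clockwise.
Balancing moments: F × 6.37 = 1237, giving F = 1237 / 6.37 = 194 N.

F ≈ 194 N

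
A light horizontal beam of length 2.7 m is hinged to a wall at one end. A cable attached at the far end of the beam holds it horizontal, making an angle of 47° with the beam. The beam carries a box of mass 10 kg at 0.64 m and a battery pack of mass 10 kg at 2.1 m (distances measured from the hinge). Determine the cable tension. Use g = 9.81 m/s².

T ≈ 136 N

About the hinge:
Box: 10 × 9.81 = 98.1 N down at 0.64 m → arm 0.64 m, τ = 98.1 × 0.64 = 62.78 N·m clockwise.
Battery pack: 10 × 9.81 = 98.1 N down at 2.1 m → arm 2.1 m, τ = 98.1 × 2.1 = 206 N·m clockwise.
Total clockwise load moment = 268.8 N·m.
The cable tension T acts at 2.7 m; only its component perpendicular to the beam, T sinθ, produces torque. sin 47° = 0.7314.
Στ = 0 ⇒ T × 2.7 × 0.7314 = 268.8 ⇒ T = 268.8 / 1.975 = 136 N.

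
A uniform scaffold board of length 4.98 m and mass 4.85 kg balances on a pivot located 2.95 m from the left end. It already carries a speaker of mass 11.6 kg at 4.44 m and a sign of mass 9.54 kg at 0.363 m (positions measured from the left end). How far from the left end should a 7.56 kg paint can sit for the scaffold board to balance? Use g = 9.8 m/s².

x ≈ 4.22 m from the left end

Take moments about the pivot (at 2.95 m from the left end).
Beam weight: 4.85 × 9.8 = 47.53 N down at 2.49 m → arm 0.46 m, τ = 47.53 × 0.46 = 21.86 N·m counterclockwise.
Speaker: 11.6 × 9.8 = 113.7 N down at 4.44 m → arm 1.49 m, τ = 113.7 × 1.49 = 169.4 N·m clockwise.
Sign: 9.54 × 9.8 = 93.49 N down at 0.363 m → arm 2.587 m, τ = 93.49 × 2.587 = 241.9 N·m counterclockwise.
Net moment of existing loads = 94.36 N·m counterclockwise.
The paint can weighs 7.56 × 9.8 = 74.09 N and must supply an equal clockwise moment, so its lever arm about the pivot is 94.36 / 74.09 = 1.27 m.
That puts it at 2.95 + 1.27 = 4.22 m from the left end.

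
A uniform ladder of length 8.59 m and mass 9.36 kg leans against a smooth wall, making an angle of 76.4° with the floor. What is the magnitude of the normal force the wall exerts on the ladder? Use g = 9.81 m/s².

About the foot of the ladder:
Ladder weight 9.36×9.81 = 91.82 N acts at 4.295 m along the ladder; its horizontal arm is 4.295·cos76.4° = 1.01 m → τ = 92.74 N·m clockwise.
Wall normal N acts horizontally at the top; its moment arm is the height L sinθ = 8.59·sin76.4° = 8.349 m, counterclockwise.
Setting net torque to zero: N × 8.349 = 92.74 → N = 11.1 N.

N_wall ≈ 11.1 N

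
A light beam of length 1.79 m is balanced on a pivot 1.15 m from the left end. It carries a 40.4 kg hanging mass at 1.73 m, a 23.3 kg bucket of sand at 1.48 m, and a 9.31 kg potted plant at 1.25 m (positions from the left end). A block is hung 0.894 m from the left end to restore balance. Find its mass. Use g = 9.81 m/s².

m ≈ 125 kg

Sum moments about the pivot (at 1.15 m from the left end) (the support reaction has zero arm there).
Hanging mass: 40.4 × 9.81 = 396.3 N down at 1.73 m → arm 0.58 m, τ = 396.3 × 0.58 = 229.9 N·m clockwise.
Bucket of sand: 23.3 × 9.81 = 228.6 N down at 1.48 m → arm 0.33 m, τ = 228.6 × 0.33 = 75.44 N·m clockwise.
Potted plant: 9.31 × 9.81 = 91.33 N down at 1.25 m → arm 0.1 m, τ = 91.33 × 0.1 = 9.133 N·m clockwise.
Net moment of known loads = 314.5 N·m clockwise.
An unknown mass m at 0.894 m has arm 0.256 m; its moment is m·g·0.256 counterclockwise.
Setting net torque to zero: m × 9.81 × 0.256 = 314.5 → m = 314.5 / (9.81 × 0.256) = 125 kg.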